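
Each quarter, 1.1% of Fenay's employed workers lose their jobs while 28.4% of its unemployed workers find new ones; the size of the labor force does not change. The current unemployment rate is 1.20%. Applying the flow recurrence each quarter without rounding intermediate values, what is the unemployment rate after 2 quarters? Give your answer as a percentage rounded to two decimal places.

With a fixed labor force, u_{t+1} = u_t + s·(1−u_t) − f·u_t = u_t·(1−s−f) + s.
Here 1−s−f = 0.705 and s = 0.011.
u_1 = 0.012000 × 0.705 + 0.011 = 0.019460.
u_2 = 0.019460 × 0.705 + 0.011 = 0.024719.

Unemployment rate after two quarters ≈ 2.47%.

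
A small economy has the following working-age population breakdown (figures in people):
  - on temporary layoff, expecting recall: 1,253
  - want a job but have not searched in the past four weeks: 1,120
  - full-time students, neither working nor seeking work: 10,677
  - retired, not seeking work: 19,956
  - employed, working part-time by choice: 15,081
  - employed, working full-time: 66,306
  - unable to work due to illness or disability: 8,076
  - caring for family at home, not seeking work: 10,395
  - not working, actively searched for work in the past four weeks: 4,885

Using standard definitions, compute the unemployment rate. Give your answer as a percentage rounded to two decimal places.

Employed = 15,081 + 66,306 = 81,387.
Unemployed = 1,253 + 4,885 = 6,138 (jobless and actively searching, or on temporary layoff).
Labor force = 81,387 + 6,138 = 87,525.
Unemployment rate = 6,138 / 87,525 = 7.01%.

Unemployment rate ≈ 7.01%.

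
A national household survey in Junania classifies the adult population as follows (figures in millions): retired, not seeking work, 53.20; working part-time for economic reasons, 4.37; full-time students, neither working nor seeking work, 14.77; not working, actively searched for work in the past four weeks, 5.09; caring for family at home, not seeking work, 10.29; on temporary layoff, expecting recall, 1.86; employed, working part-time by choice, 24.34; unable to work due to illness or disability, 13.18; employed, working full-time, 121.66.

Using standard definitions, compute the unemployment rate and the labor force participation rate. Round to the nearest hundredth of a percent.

Employed = 4.37 + 24.34 + 121.66 = 150.37 million (anyone who worked, including part-time for economic reasons, counts as employed).
Unemployed = 5.09 + 1.86 = 6.95 million (jobless and actively searching, or on temporary layoff).
Labor force = 150.37 + 6.95 = 157.32 million.
Not in labor force = 53.20 + 14.77 + 10.29 + 13.18 = 91.44 million (those not working and not actively searching are outside the labor force).
Civilian working-age population = 157.32 + 91.44 = 248.76 million.
Unemployment rate = 6.95 / 157.32 = 4.42%.
Labor force participation rate = 157.32 / 248.76 = 63.24%.

Unemployment rate ≈ 4.42%; labor force participation rate ≈ 63.24%.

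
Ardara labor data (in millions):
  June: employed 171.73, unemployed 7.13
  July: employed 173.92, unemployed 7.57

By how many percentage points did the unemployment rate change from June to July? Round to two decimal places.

June: labor force = 171.73 + 7.13 = 178.86; u = 7.13/178.86 = 3.99%.
July: labor force = 173.92 + 7.57 = 181.49; u = 7.57/181.49 = 4.17%.
Change = 4.17% − 3.99% = +0.18 pp.

The unemployment rate changed by +0.18 percentage points.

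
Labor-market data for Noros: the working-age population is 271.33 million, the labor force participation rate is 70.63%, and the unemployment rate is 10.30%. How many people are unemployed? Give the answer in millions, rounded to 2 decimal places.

Labor force = 0.7063 × 271.33 = 191.64 million.
Unemployed = 0.1030 × 191.64 ≈ 19.74 million.

About 19.74 million are unemployed.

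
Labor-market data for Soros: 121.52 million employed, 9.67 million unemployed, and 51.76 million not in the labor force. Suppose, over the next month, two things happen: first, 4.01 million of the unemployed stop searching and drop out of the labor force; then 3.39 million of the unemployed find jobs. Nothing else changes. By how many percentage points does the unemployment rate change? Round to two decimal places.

The unemployment rate changes by −5.59 percentage points.

Initially, labor force = 121.52 + 9.67 = 131.19 million, so u = 9.67/131.19 = 7.37%.
After the first change, unemployed and labor force both fall by 4.01 → E = 121.52, U = 5.66, labor force = 127.18 million.
After the second change, unemployed falls and employed rises by 3.39; labor force unchanged → E = 124.91, U = 2.27, labor force = 127.18 million.
New unemployment rate = 2.27 / 127.18 = 1.78%.
Change = 1.78% − 7.37% = −5.59 percentage points.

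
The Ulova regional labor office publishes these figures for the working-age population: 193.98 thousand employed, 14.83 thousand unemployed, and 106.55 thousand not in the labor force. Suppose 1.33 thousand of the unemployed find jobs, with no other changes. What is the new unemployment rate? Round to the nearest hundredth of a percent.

New unemployment rate ≈ 6.47%.

Initially, labor force = 193.98 + 14.83 = 208.81 thousand, so u = 14.83/208.81 = 7.10%.
After the change, unemployed falls and employed rises by 1.33; labor force unchanged → E = 195.31, U = 13.50, labor force = 208.81 thousand.
New unemployment rate = 13.50 / 208.81 = 6.47%.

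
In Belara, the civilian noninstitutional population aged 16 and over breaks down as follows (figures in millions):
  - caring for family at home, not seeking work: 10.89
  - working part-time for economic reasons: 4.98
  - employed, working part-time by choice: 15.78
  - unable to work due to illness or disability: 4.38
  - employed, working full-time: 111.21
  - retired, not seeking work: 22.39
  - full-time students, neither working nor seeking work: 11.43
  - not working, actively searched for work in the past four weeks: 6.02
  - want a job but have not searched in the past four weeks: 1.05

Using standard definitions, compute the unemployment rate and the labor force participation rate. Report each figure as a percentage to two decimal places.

Unemployment rate ≈ 4.36%; labor force participation rate ≈ 73.35%.

Employed = 4.98 + 15.78 + 111.21 = 131.97 million (anyone who worked, including part-time for economic reasons, counts as employed).
Unemployed = 6.02 million.
Labor force = 131.97 + 6.02 = 137.99 million.
Not in labor force = 10.89 + 4.38 + 22.39 + 11.43 + 1.05 = 50.14 million (those not working and not actively searching are outside the labor force — including those who want a job but have given up searching).
Civilian working-age population = 137.99 + 50.14 = 188.13 million.
Unemployment rate = 6.02 / 137.99 = 4.36%.
Labor force participation rate = 137.99 / 188.13 = 73.35%.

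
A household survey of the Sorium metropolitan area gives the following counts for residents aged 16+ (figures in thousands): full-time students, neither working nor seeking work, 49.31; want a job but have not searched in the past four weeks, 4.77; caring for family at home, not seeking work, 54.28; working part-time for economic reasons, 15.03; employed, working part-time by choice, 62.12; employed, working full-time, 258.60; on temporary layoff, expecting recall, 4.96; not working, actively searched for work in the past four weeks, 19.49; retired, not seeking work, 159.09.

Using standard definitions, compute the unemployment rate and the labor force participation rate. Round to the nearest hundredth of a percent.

Unemployment rate ≈ 6.79%; labor force participation rate ≈ 57.39%.

Employed = 15.03 + 62.12 + 258.60 = 335.75 thousand (anyone who worked, including part-time for economic reasons, counts as employed).
Unemployed = 4.96 + 19.49 = 24.45 thousand (jobless and actively searching, or on temporary layoff).
Labor force = 335.75 + 24.45 = 360.20 thousand.
Not in labor force = 49.31 + 4.77 + 54.28 + 159.09 = 267.45 thousand (those not working and not actively searching are outside the labor force — including those who want a job but have given up searching).
Civilian working-age population = 360.20 + 267.45 = 627.65 thousand.
Unemployment rate = 24.45 / 360.20 = 6.79%.
Labor force participation rate = 360.20 / 627.65 = 57.39%.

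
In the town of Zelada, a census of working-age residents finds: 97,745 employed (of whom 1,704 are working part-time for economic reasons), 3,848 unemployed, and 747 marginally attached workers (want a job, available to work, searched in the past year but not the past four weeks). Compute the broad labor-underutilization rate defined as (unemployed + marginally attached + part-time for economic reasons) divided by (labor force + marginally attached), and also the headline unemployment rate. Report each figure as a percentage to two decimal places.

Labor force = 97,745 + 3,848 = 101,593.
Numerator = 3,848 + 747 + 1,704 = 6,299.
Denominator = 101,593 + 747 = 102,340.
Broad rate = 6,299 / 102,340 = 6.15%.
Headline unemployment rate = 3,848 / 101,593 = 3.79%.

Broad underutilization rate ≈ 6.15%; headline unemployment rate ≈ 3.79%.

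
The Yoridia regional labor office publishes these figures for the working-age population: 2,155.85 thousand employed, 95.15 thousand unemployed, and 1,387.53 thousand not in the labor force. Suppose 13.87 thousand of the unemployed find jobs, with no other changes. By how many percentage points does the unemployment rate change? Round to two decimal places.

The unemployment rate changes by −0.62 percentage points.

Initially, labor force = 2,155.85 + 95.15 = 2,251.00 thousand, so u = 95.15/2,251.00 = 4.23%.
After the change, unemployed falls and employed rises by 13.87; labor force unchanged → E = 2,169.72, U = 81.28, labor force = 2,251.00 thousand.
New unemployment rate = 81.28 / 2,251.00 = 3.61%.
Change = 3.61% − 4.23% = −0.62 percentage points.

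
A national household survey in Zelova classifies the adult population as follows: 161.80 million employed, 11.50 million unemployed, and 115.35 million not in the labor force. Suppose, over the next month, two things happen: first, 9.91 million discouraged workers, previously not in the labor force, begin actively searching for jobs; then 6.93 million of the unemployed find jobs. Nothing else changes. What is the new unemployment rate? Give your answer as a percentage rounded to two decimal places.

New unemployment rate ≈ 7.90%.

Initially, labor force = 161.80 + 11.50 = 173.30 million, so u = 11.50/173.30 = 6.64%.
After the first change, unemployed and labor force both rise by 9.91 → E = 161.80, U = 21.41, labor force = 183.21 million.
After the second change, unemployed falls and employed rises by 6.93; labor force unchanged → E = 168.73, U = 14.48, labor force = 183.21 million.
New unemployment rate = 14.48 / 183.21 = 7.90%.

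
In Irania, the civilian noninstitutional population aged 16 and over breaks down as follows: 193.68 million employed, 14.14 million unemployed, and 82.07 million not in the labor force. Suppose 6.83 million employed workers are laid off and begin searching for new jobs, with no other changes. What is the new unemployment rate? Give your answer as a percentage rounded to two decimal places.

New unemployment rate ≈ 10.09%.

Initially, labor force = 193.68 + 14.14 = 207.82 million, so u = 14.14/207.82 = 6.80%.
After the change, employed falls and unemployed rises by 6.83; labor force unchanged → E = 186.85, U = 20.97, labor force = 207.82 million.
New unemployment rate = 20.97 / 207.82 = 10.09%.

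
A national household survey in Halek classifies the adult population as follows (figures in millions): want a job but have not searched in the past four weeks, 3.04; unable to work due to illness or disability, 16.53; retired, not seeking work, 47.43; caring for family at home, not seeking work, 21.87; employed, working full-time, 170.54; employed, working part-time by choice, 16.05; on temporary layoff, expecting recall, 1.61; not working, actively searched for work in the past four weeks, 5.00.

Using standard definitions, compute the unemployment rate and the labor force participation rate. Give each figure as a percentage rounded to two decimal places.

Employed = 170.54 + 16.05 = 186.59 million.
Unemployed = 1.61 + 5.00 = 6.61 million (jobless and actively searching, or on temporary layoff).
Labor force = 186.59 + 6.61 = 193.20 million.
Not in labor force = 3.04 + 16.53 + 47.43 + 21.87 = 88.87 million (those not working and not actively searching are outside the labor force — including those who want a job but have given up searching).
Civilian working-age population = 193.20 + 88.87 = 282.07 million.
Unemployment rate = 6.61 / 193.20 = 3.42%.
Labor force participation rate = 193.20 / 282.07 = 68.49%.

Unemployment rate ≈ 3.42%; labor force participation rate ≈ 68.49%.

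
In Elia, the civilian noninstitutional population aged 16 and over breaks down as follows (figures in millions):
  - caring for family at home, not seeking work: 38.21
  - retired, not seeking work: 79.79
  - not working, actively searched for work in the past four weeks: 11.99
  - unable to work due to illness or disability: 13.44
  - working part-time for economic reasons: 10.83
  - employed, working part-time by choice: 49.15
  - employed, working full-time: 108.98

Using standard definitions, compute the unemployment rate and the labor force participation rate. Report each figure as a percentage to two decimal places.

Unemployment rate ≈ 6.63%; labor force participation rate ≈ 57.92%.

Employed = 10.83 + 49.15 + 108.98 = 168.96 million (anyone who worked, including part-time for economic reasons, counts as employed).
Unemployed = 11.99 million.
Labor force = 168.96 + 11.99 = 180.95 million.
Not in labor force = 38.21 + 79.79 + 13.44 = 131.44 million (those not working and not actively searching are outside the labor force).
Civilian working-age population = 180.95 + 131.44 = 312.39 million.
Unemployment rate = 11.99 / 180.95 = 6.63%.
Labor force participation rate = 180.95 / 312.39 = 57.92%.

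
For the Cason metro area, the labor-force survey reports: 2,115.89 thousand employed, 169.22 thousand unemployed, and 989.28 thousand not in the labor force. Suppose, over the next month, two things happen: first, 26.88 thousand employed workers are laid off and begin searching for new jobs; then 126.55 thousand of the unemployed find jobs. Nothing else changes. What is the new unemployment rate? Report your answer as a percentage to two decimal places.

Initially, labor force = 2,115.89 + 169.22 = 2,285.11 thousand, so u = 169.22/2,285.11 = 7.41%.
After the first change, employed falls and unemployed rises by 26.88; labor force unchanged → E = 2,089.01, U = 196.10, labor force = 2,285.11 thousand.
After the second change, unemployed falls and employed rises by 126.55; labor force unchanged → E = 2,215.56, U = 69.55, labor force = 2,285.11 thousand.
New unemployment rate = 69.55 / 2,285.11 = 3.04%.

New unemployment rate ≈ 3.04%.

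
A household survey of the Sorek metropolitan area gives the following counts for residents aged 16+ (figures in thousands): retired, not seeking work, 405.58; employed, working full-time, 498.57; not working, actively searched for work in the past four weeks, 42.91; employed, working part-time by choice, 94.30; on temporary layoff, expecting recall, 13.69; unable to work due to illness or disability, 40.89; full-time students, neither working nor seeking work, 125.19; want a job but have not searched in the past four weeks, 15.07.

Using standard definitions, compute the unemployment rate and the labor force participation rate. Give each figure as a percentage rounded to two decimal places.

Employed = 498.57 + 94.30 = 592.87 thousand.
Unemployed = 42.91 + 13.69 = 56.60 thousand (jobless and actively searching, or on temporary layoff).
Labor force = 592.87 + 56.60 = 649.47 thousand.
Not in labor force = 405.58 + 40.89 + 125.19 + 15.07 = 586.73 thousand (those not working and not actively searching are outside the labor force — including those who want a job but have given up searching).
Civilian working-age population = 649.47 + 586.73 = 1,236.20 thousand.
Unemployment rate = 56.60 / 649.47 = 8.71%.
Labor force participation rate = 649.47 / 1,236.20 = 52.54%.

Unemployment rate ≈ 8.71%; labor force participation rate ≈ 52.54%.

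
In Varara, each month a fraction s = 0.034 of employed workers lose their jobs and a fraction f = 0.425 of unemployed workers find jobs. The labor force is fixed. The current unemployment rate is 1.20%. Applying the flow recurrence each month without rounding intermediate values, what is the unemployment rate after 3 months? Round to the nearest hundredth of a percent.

Unemployment rate after three months ≈ 6.42%.

With a fixed labor force, u_{t+1} = u_t + s·(1−u_t) − f·u_t = u_t·(1−s−f) + s.
Here 1−s−f = 0.541 and s = 0.034.
u_1 = 0.012000 × 0.541 + 0.034 = 0.040492.
u_2 = 0.040492 × 0.541 + 0.034 = 0.055906.
u_3 = 0.055906 × 0.541 + 0.034 = 0.064245.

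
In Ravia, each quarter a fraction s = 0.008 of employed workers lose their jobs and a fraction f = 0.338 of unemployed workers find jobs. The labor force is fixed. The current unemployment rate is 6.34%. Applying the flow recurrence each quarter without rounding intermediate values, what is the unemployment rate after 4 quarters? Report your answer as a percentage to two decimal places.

Unemployment rate after four quarters ≈ 3.05%.

With a fixed labor force, u_{t+1} = u_t + s·(1−u_t) − f·u_t = u_t·(1−s−f) + s.
Here 1−s−f = 0.654 and s = 0.008.
u_1 = 0.063400 × 0.654 + 0.008 = 0.049464.
u_2 = 0.049464 × 0.654 + 0.008 = 0.040349.
u_3 = 0.040349 × 0.654 + 0.008 = 0.034388.
u_4 = 0.034388 × 0.654 + 0.008 = 0.030490.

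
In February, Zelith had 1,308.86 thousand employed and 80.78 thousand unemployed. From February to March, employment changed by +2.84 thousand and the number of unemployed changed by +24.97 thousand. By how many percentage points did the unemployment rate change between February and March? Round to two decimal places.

The unemployment rate changed by +1.65 percentage points.

February: labor force = 1,308.86 + 80.78 = 1,389.64; u = 80.78/1,389.64 = 5.81%.
March: labor force = 1,311.70 + 105.75 = 1,417.45; u = 105.75/1,417.45 = 7.46%.
Change = 7.46% − 5.81% = +1.65 pp.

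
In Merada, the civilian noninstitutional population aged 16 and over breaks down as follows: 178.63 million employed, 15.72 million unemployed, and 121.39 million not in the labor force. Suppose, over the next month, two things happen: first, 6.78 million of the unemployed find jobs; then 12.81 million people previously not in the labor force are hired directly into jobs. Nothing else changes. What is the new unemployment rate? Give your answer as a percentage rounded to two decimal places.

New unemployment rate ≈ 4.32%.

Initially, labor force = 178.63 + 15.72 = 194.35 million, so u = 15.72/194.35 = 8.09%.
After the first change, unemployed falls and employed rises by 6.78; labor force unchanged → E = 185.41, U = 8.94, labor force = 194.35 million.
After the second change, employed and labor force both rise by 12.81; unemployed unchanged → E = 198.22, U = 8.94, labor force = 207.16 million.
New unemployment rate = 8.94 / 207.16 = 4.32%.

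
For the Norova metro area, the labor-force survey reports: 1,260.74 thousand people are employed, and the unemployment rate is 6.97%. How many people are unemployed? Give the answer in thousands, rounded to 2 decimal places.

About 94.46 thousand are unemployed.

Let U be the number unemployed. The labor force is E + U, and U/(E+U) = 0.0697.
So U = 0.0697 × 1,260.74 / (1 − 0.0697) = 87.8736 / 0.9303 ≈ 94.46 thousand.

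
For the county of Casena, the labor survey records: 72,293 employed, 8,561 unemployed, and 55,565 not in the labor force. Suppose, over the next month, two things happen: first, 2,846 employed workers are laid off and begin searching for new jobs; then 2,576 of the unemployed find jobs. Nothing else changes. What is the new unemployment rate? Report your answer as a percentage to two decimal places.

New unemployment rate ≈ 10.92%.

Initially, labor force = 72,293 + 8,561 = 80,854, so u = 8,561/80,854 = 10.59%.
After the first change, employed falls and unemployed rises by 2,846; labor force unchanged → E = 69,447, U = 11,407, labor force = 80,854.
After the second change, unemployed falls and employed rises by 2,576; labor force unchanged → E = 72,023, U = 8,831, labor force = 80,854.
New unemployment rate = 8,831 / 80,854 = 10.92%.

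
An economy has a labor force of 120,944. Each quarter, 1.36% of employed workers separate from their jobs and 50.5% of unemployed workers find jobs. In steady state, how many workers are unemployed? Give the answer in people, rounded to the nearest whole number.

About 3,172 are unemployed in steady state.

Steady-state unemployment rate u* = s/(s+f) = 1.36/(1.36+50.5) = 0.026224.
Unemployed = u* × labor force = 0.026224 × 120,944 ≈ 3,172.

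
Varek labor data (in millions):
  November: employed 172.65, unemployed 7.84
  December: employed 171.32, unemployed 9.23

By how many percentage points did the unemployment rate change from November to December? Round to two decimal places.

The unemployment rate changed by +0.77 percentage points.

November: labor force = 172.65 + 7.84 = 180.49; u = 7.84/180.49 = 4.34%.
December: labor force = 171.32 + 9.23 = 180.55; u = 9.23/180.55 = 5.11%.
Change = 5.11% − 4.34% = +0.77 pp.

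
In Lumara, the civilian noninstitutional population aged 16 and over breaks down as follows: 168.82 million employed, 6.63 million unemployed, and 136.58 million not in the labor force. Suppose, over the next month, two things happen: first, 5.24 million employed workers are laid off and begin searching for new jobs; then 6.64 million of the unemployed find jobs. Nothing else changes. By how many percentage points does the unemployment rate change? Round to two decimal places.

Initially, labor force = 168.82 + 6.63 = 175.45 million, so u = 6.63/175.45 = 3.78%.
After the first change, employed falls and unemployed rises by 5.24; labor force unchanged → E = 163.58, U = 11.87, labor force = 175.45 million.
After the second change, unemployed falls and employed rises by 6.64; labor force unchanged → E = 170.22, U = 5.23, labor force = 175.45 million.
New unemployment rate = 5.23 / 175.45 = 2.98%.
Change = 2.98% − 3.78% = −0.80 percentage points.

The unemployment rate changes by −0.80 percentage points.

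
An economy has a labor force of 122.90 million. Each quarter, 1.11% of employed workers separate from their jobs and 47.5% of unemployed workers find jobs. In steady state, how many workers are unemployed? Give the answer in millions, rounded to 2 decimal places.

About 2.81 million are unemployed in steady state.

Steady-state unemployment rate u* = s/(s+f) = 1.11/(1.11+47.5) = 0.022835.
Unemployed = u* × labor force = 0.022835 × 122.90 ≈ 2.81 million.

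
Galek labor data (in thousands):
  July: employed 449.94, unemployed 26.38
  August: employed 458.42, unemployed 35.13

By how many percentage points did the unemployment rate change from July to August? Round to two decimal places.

The unemployment rate changed by +1.58 percentage points.

July: labor force = 449.94 + 26.38 = 476.32; u = 26.38/476.32 = 5.54%.
August: labor force = 458.42 + 35.13 = 493.55; u = 35.13/493.55 = 7.12%.
Change = 7.12% − 5.54% = +1.58 pp.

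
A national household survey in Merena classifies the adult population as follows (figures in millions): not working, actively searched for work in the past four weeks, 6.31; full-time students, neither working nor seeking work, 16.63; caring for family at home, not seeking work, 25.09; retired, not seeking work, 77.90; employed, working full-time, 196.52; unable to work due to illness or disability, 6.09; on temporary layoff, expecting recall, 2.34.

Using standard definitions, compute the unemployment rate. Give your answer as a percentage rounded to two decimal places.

Unemployment rate ≈ 4.22%.

Employed = 196.52 million.
Unemployed = 6.31 + 2.34 = 8.65 million (jobless and actively searching, or on temporary layoff).
Labor force = 196.52 + 8.65 = 205.17 million.
Unemployment rate = 8.65 / 205.17 = 4.22%.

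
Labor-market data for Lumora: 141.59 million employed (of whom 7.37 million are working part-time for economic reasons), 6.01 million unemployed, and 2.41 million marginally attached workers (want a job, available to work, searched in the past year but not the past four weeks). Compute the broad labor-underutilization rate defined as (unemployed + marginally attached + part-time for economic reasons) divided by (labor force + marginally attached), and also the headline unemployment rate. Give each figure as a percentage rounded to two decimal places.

Broad underutilization rate ≈ 10.53%; headline unemployment rate ≈ 4.07%.

Labor force = 141.59 + 6.01 = 147.60 million.
Numerator = 6.01 + 2.41 + 7.37 = 15.79 million.
Denominator = 147.60 + 2.41 = 150.01 million.
Broad rate = 15.79 / 150.01 = 10.53%.
Headline unemployment rate = 6.01 / 147.60 = 4.07%.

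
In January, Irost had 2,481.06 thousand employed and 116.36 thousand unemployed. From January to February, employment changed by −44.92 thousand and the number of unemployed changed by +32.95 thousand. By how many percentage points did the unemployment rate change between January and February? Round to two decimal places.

January: labor force = 2,481.06 + 116.36 = 2,597.42; u = 116.36/2,597.42 = 4.48%.
February: labor force = 2,436.14 + 149.31 = 2,585.45; u = 149.31/2,585.45 = 5.78%.
Change = 5.78% − 4.48% = +1.30 pp.

The unemployment rate changed by +1.30 percentage points.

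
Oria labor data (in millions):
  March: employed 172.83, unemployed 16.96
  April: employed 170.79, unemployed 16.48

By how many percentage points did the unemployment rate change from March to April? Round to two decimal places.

March: labor force = 172.83 + 16.96 = 189.79; u = 16.96/189.79 = 8.94%.
April: labor force = 170.79 + 16.48 = 187.27; u = 16.48/187.27 = 8.80%.
Change = 8.80% − 8.94% = −0.14 pp.

The unemployment rate changed by −0.14 percentage points.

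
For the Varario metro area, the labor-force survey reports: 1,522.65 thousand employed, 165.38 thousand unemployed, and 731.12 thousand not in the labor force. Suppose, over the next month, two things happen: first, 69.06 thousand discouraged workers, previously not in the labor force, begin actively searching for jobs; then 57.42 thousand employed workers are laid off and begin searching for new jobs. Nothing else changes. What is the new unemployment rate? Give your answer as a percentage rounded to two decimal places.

Initially, labor force = 1,522.65 + 165.38 = 1,688.03 thousand, so u = 165.38/1,688.03 = 9.80%.
After the first change, unemployed and labor force both rise by 69.06 → E = 1,522.65, U = 234.44, labor force = 1,757.09 thousand.
After the second change, employed falls and unemployed rises by 57.42; labor force unchanged → E = 1,465.23, U = 291.86, labor force = 1,757.09 thousand.
New unemployment rate = 291.86 / 1,757.09 = 16.61%.

New unemployment rate ≈ 16.61%.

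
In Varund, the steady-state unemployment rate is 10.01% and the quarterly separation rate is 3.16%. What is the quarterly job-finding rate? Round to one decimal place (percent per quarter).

From u* = s/(s+f): f = s·(1−u)/u.
f = 3.16 × (1 − 0.1001) / 0.1001 = 2.8437 / 0.1001 ≈ 28.4% per quarter.

Job-finding rate ≈ 28.4% per quarter.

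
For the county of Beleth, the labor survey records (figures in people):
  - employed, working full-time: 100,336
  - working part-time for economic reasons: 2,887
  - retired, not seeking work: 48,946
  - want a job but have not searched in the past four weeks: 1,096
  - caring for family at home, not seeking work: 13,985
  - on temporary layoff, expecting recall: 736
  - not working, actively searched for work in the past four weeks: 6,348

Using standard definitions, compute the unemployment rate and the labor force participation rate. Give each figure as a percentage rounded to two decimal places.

Unemployment rate ≈ 6.42%; labor force participation rate ≈ 63.27%.

Employed = 100,336 + 2,887 = 103,223 (anyone who worked, including part-time for economic reasons, counts as employed).
Unemployed = 736 + 6,348 = 7,084 (jobless and actively searching, or on temporary layoff).
Labor force = 103,223 + 7,084 = 110,307.
Not in labor force = 48,946 + 1,096 + 13,985 = 64,027 (those not working and not actively searching are outside the labor force — including those who want a job but have given up searching).
Civilian working-age population = 110,307 + 64,027 = 174,334.
Unemployment rate = 7,084 / 110,307 = 6.42%.
Labor force participation rate = 110,307 / 174,334 = 63.27%.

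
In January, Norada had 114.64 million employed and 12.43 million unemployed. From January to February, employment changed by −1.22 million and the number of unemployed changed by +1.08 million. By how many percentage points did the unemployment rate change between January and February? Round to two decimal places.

January: labor force = 114.64 + 12.43 = 127.07; u = 12.43/127.07 = 9.78%.
February: labor force = 113.42 + 13.51 = 126.93; u = 13.51/126.93 = 10.64%.
Change = 10.64% − 9.78% = +0.86 pp.

The unemployment rate changed by +0.86 percentage points.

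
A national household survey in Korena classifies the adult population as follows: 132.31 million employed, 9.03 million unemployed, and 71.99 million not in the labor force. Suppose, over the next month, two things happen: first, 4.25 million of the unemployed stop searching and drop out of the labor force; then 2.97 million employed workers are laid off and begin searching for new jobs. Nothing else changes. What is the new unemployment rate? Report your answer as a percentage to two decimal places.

New unemployment rate ≈ 5.65%.

Initially, labor force = 132.31 + 9.03 = 141.34 million, so u = 9.03/141.34 = 6.39%.
After the first change, unemployed and labor force both fall by 4.25 → E = 132.31, U = 4.78, labor force = 137.09 million.
After the second change, employed falls and unemployed rises by 2.97; labor force unchanged → E = 129.34, U = 7.75, labor force = 137.09 million.
New unemployment rate = 7.75 / 137.09 = 5.65%.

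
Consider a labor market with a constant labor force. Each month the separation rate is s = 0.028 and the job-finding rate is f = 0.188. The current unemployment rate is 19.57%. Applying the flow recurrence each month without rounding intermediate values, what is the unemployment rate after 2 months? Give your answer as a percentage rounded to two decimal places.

With a fixed labor force, u_{t+1} = u_t + s·(1−u_t) − f·u_t = u_t·(1−s−f) + s.
Here 1−s−f = 0.784 and s = 0.028.
u_1 = 0.195700 × 0.784 + 0.028 = 0.181429.
u_2 = 0.181429 × 0.784 + 0.028 = 0.170240.

Unemployment rate after two months ≈ 17.02%.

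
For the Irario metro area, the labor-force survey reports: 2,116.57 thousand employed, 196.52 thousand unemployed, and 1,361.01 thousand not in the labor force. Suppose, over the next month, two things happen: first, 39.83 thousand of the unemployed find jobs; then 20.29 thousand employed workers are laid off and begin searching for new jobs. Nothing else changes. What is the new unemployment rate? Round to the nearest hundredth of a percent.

New unemployment rate ≈ 7.65%.

Initially, labor force = 2,116.57 + 196.52 = 2,313.09 thousand, so u = 196.52/2,313.09 = 8.50%.
After the first change, unemployed falls and employed rises by 39.83; labor force unchanged → E = 2,156.40, U = 156.69, labor force = 2,313.09 thousand.
After the second change, employed falls and unemployed rises by 20.29; labor force unchanged → E = 2,136.11, U = 176.98, labor force = 2,313.09 thousand.
New unemployment rate = 176.98 / 2,313.09 = 7.65%.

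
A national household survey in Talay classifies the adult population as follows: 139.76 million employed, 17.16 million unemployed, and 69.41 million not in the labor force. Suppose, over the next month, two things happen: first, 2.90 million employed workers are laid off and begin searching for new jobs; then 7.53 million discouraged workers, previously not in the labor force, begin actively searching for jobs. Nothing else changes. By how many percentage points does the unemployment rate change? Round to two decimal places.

The unemployment rate changes by +5.84 percentage points.

Initially, labor force = 139.76 + 17.16 = 156.92 million, so u = 17.16/156.92 = 10.94%.
After the first change, employed falls and unemployed rises by 2.90; labor force unchanged → E = 136.86, U = 20.06, labor force = 156.92 million.
After the second change, unemployed and labor force both rise by 7.53 → E = 136.86, U = 27.59, labor force = 164.45 million.
New unemployment rate = 27.59 / 164.45 = 16.78%.
Change = 16.78% − 10.94% = +5.84 percentage points.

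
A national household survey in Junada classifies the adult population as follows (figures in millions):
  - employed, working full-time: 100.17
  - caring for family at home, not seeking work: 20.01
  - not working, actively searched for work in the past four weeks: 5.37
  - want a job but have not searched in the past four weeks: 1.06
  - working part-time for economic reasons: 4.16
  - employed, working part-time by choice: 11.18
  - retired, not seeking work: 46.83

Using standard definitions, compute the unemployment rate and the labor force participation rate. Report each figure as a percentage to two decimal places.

Employed = 100.17 + 4.16 + 11.18 = 115.51 million (anyone who worked, including part-time for economic reasons, counts as employed).
Unemployed = 5.37 million.
Labor force = 115.51 + 5.37 = 120.88 million.
Not in labor force = 20.01 + 1.06 + 46.83 = 67.90 million (those not working and not actively searching are outside the labor force — including those who want a job but have given up searching).
Civilian working-age population = 120.88 + 67.90 = 188.78 million.
Unemployment rate = 5.37 / 120.88 = 4.44%.
Labor force participation rate = 120.88 / 188.78 = 64.03%.

Unemployment rate ≈ 4.44%; labor force participation rate ≈ 64.03%.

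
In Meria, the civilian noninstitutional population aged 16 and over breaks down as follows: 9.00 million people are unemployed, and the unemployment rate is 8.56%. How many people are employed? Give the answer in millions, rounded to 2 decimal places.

Labor force = U / u = 9.00 / 0.0856 ≈ 105.14 million.
Employed = labor force − unemployed = 105.14 − 9.00 = 96.14 million.

About 96.14 million are employed.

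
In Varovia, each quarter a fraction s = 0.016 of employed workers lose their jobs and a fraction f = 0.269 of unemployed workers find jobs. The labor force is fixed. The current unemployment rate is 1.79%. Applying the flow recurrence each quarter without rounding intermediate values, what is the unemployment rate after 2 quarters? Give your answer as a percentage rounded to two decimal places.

With a fixed labor force, u_{t+1} = u_t + s·(1−u_t) − f·u_t = u_t·(1−s−f) + s.
Here 1−s−f = 0.715 and s = 0.016.
u_1 = 0.017900 × 0.715 + 0.016 = 0.028798.
u_2 = 0.028798 × 0.715 + 0.016 = 0.036591.

Unemployment rate after two quarters ≈ 3.66%.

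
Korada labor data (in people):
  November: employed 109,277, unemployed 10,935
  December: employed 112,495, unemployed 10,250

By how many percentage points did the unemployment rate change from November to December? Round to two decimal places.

The unemployment rate changed by −0.75 percentage points.

November: labor force = 109,277 + 10,935 = 120,212; u = 10,935/120,212 = 9.10%.
December: labor force = 112,495 + 10,250 = 122,745; u = 10,250/122,745 = 8.35%.
Change = 8.35% − 9.10% = −0.75 pp.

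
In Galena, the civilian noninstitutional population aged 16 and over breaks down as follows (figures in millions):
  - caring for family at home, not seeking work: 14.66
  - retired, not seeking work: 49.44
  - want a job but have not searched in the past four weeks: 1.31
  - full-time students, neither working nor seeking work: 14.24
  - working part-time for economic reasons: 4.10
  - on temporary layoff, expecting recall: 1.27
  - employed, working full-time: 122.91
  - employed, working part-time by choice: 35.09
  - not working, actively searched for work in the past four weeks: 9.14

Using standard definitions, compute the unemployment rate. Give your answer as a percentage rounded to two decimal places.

Employed = 4.10 + 122.91 + 35.09 = 162.10 million (anyone who worked, including part-time for economic reasons, counts as employed).
Unemployed = 1.27 + 9.14 = 10.41 million (jobless and actively searching, or on temporary layoff).
Labor force = 162.10 + 10.41 = 172.51 million.
Unemployment rate = 10.41 / 172.51 = 6.03%.

Unemployment rate ≈ 6.03%.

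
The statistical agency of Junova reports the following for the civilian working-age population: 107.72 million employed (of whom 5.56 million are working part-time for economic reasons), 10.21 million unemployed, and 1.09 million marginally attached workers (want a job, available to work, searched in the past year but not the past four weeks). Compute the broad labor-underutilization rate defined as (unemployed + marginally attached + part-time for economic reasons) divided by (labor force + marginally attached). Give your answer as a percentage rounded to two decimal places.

Broad underutilization rate ≈ 14.17%.

Labor force = 107.72 + 10.21 = 117.93 million.
Numerator = 10.21 + 1.09 + 5.56 = 16.86 million.
Denominator = 117.93 + 1.09 = 119.02 million.
Broad rate = 16.86 / 119.02 = 14.17%.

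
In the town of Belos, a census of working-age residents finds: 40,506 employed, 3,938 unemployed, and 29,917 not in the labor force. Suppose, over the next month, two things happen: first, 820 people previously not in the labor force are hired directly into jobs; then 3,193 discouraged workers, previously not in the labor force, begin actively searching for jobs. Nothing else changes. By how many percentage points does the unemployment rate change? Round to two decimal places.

Initially, labor force = 40,506 + 3,938 = 44,444, so u = 3,938/44,444 = 8.86%.
After the first change, employed and labor force both rise by 820; unemployed unchanged → E = 41,326, U = 3,938, labor force = 45,264.
After the second change, unemployed and labor force both rise by 3,193 → E = 41,326, U = 7,131, labor force = 48,457.
New unemployment rate = 7,131 / 48,457 = 14.72%.
Change = 14.72% − 8.86% = +5.86 percentage points.

The unemployment rate changes by +5.86 percentage points.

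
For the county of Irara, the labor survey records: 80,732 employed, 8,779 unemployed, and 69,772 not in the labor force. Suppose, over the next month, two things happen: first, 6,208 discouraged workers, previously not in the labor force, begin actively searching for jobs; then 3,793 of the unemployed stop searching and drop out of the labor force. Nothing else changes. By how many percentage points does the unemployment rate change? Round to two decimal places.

Initially, labor force = 80,732 + 8,779 = 89,511, so u = 8,779/89,511 = 9.81%.
After the first change, unemployed and labor force both rise by 6,208 → E = 80,732, U = 14,987, labor force = 95,719.
After the second change, unemployed and labor force both fall by 3,793 → E = 80,732, U = 11,194, labor force = 91,926.
New unemployment rate = 11,194 / 91,926 = 12.18%.
Change = 12.18% − 9.81% = +2.37 percentage points.

The unemployment rate changes by +2.37 percentage points.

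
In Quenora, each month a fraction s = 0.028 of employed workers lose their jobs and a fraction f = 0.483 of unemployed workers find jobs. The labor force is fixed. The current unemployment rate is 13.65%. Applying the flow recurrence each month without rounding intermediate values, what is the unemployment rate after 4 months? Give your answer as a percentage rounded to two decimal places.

Unemployment rate after four months ≈ 5.95%.

With a fixed labor force, u_{t+1} = u_t + s·(1−u_t) − f·u_t = u_t·(1−s−f) + s.
Here 1−s−f = 0.489 and s = 0.028.
u_1 = 0.136500 × 0.489 + 0.028 = 0.094748.
u_2 = 0.094748 × 0.489 + 0.028 = 0.074332.
u_3 = 0.074332 × 0.489 + 0.028 = 0.064348.
u_4 = 0.064348 × 0.489 + 0.028 = 0.059466.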